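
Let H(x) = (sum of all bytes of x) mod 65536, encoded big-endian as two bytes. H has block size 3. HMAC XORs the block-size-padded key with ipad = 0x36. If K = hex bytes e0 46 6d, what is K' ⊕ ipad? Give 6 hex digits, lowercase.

d6705b

Key hex bytes e0 46 6d is exactly B = 3 bytes: K' = e0 46 6d.
XOR each byte with 0x36: e0⊕36=d6, 46⊕36=70, 6d⊕36=5b.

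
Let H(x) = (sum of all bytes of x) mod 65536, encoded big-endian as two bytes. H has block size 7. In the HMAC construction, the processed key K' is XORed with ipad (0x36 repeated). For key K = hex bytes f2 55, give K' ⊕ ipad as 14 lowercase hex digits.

c4633636363636

Key hex bytes f2 55 is 2 bytes ≤ B = 7; zero-pad to 7 bytes: K' = f2 55 00 00 00 00 00.
XOR each byte with 0x36: f2⊕36=c4, 55⊕36=63, 00⊕36=36, 00⊕36=36, 00⊕36=36, 00⊕36=36, 00⊕36=36.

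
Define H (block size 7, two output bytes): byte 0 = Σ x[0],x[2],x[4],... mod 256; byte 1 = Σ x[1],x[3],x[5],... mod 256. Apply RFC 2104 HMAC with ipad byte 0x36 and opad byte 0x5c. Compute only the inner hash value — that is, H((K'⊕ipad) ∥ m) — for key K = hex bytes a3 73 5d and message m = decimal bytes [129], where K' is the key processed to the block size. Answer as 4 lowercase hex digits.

Key hex bytes a3 73 5d is 3 bytes ≤ B = 7; zero-pad to 7 bytes: K' = a3 73 5d 00 00 00 00.
K' ⊕ ipad = 95 45 6b 36 36 36 36.
Inner input = 95 45 6b 36 36 36 36 ∥ 81.
Inner hash: even-index sum = 364 mod 256 = 108; odd-index sum = 306 mod 256 = 50 → 6c 32.

6c32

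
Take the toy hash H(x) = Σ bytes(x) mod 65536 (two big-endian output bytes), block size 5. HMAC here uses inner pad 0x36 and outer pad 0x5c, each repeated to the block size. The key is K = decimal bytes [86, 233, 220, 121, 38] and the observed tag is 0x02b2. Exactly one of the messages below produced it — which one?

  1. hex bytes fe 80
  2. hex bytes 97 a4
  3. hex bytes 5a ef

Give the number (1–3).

Key decimal bytes [86, 233, 220, 121, 38] = 56 e9 dc 79 26 is exactly B = 5 bytes: K' = 56 e9 dc 79 26.
K' ⊕ ipad = 60 df ea 4f 10; K' ⊕ opad = 0a b5 80 25 7a.
m1: inner = H(60 df ea 4f 10 fe 80) = 04 06; tag = H(0a b5 80 25 7a 04 06) = 01e8
m2: inner = H(60 df ea 4f 10 97 a4) = 03 c3; tag = H(0a b5 80 25 7a 03 c3) = 02a4
m3: inner = H(60 df ea 4f 10 5a ef) = 03 d1; tag = H(0a b5 80 25 7a 03 d1) = 02b2 ← matches

3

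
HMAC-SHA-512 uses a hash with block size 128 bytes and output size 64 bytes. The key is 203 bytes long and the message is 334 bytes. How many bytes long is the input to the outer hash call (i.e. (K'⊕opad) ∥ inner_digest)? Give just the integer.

192

Key is 203 > 128 bytes, so it is hashed to 64 bytes then zero-padded to 128: |K'| = 128.
Outer input = (K'⊕opad) ∥ H(inner) → 128 + 64 = 192 bytes.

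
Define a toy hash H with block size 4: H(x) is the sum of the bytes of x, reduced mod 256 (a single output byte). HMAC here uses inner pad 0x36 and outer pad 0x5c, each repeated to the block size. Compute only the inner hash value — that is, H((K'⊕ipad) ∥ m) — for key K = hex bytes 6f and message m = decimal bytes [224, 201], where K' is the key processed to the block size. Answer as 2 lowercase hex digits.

Key hex bytes 6f is 1 byte ≤ B = 4; zero-pad to 4 bytes: K' = 6f 00 00 00.
K' ⊕ ipad = 59 36 36 36.
Inner input = 59 36 36 36 ∥ e0 c9.
Inner hash: sum = 89+54+54+54+224+201 = 676; mod 256 = 164 → a4.

a4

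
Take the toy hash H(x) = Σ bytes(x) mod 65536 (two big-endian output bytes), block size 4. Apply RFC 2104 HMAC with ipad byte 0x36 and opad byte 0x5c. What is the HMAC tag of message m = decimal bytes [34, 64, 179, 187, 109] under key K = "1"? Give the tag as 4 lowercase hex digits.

Key "1" = 31 is 1 byte ≤ B = 4; zero-pad to 4 bytes: K' = 31 00 00 00.
K' ⊕ ipad = 07 36 36 36.  K' ⊕ opad = 6d 5c 5c 5c.
Inner input = (K'⊕ipad) ∥ m = 07 36 36 36 ∥ 22 40 b3 bb 6d.
Inner hash: sum = 7+54+54+54+34+64+179+187+109 = 742 → 02 e6.
Outer input = (K'⊕opad) ∥ inner = 6d 5c 5c 5c ∥ 02 e6.
Outer hash (tag): sum = 109+92+92+92+2+230 = 617 → 02 69.

0269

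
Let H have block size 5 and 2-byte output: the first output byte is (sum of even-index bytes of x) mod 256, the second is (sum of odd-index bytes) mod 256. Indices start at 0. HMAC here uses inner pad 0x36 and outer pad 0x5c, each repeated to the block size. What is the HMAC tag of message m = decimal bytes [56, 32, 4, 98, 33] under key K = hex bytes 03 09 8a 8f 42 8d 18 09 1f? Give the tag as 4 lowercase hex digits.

bdec

Key hex bytes 03 09 8a 8f 42 8d 18 09 1f is 9 bytes > B = 5, so hash it first: H(key) = 06 2e, then zero-pad to 5 bytes: K' = 06 2e 00 00 00.
K' ⊕ ipad = 30 18 36 36 36.  K' ⊕ opad = 5a 72 5c 5c 5c.
Inner input = (K'⊕ipad) ∥ m = 30 18 36 36 36 ∥ 38 20 04 62 21.
Inner hash: even-index sum = 286 mod 256 = 30; odd-index sum = 171 mod 256 = 171 → 1e ab.
Outer input = (K'⊕opad) ∥ inner = 5a 72 5c 5c 5c ∥ 1e ab.
Outer hash (tag): even-index sum = 445 mod 256 = 189; odd-index sum = 236 mod 256 = 236 → bd ec.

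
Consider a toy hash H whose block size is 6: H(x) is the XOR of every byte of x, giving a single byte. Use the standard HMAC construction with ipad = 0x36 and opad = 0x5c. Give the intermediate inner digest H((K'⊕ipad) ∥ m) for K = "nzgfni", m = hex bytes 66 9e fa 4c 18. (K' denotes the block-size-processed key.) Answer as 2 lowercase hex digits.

44

Key "nzgfni" = 6e 7a 67 66 6e 69 is exactly B = 6 bytes: K' = 6e 7a 67 66 6e 69.
K' ⊕ ipad = 58 4c 51 50 58 5f.
Inner input = 58 4c 51 50 58 5f ∥ 66 9e fa 4c 18.
Inner hash: XOR 58⊕4c⊕51⊕50⊕58⊕5f⊕66⊕9e⊕fa⊕4c⊕18 = 44.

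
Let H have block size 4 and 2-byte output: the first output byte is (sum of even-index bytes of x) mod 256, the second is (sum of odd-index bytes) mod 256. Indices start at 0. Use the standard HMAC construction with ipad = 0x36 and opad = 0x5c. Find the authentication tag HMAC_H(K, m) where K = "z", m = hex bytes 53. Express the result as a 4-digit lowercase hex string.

5724

Key "z" = 7a is 1 byte ≤ B = 4; zero-pad to 4 bytes: K' = 7a 00 00 00.
K' ⊕ ipad = 4c 36 36 36.  K' ⊕ opad = 26 5c 5c 5c.
Inner input = (K'⊕ipad) ∥ m = 4c 36 36 36 ∥ 53.
Inner hash: even-index sum = 213 mod 256 = 213; odd-index sum = 108 mod 256 = 108 → d5 6c.
Outer input = (K'⊕opad) ∥ inner = 26 5c 5c 5c ∥ d5 6c.
Outer hash (tag): even-index sum = 343 mod 256 = 87; odd-index sum = 292 mod 256 = 36 → 57 24.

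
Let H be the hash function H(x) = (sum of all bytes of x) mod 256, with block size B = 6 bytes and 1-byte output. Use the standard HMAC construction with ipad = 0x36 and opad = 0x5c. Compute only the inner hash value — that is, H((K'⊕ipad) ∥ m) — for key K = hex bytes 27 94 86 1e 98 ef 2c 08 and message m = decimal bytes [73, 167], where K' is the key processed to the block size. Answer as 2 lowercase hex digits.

Key hex bytes 27 94 86 1e 98 ef 2c 08 is 8 bytes > B = 6, so hash it first: H(key) = 1a, then zero-pad to 6 bytes: K' = 1a 00 00 00 00 00.
K' ⊕ ipad = 2c 36 36 36 36 36.
Inner input = 2c 36 36 36 36 36 ∥ 49 a7.
Inner hash: sum = 44+54+54+54+54+54+73+167 = 554; mod 256 = 42 → 2a.

2a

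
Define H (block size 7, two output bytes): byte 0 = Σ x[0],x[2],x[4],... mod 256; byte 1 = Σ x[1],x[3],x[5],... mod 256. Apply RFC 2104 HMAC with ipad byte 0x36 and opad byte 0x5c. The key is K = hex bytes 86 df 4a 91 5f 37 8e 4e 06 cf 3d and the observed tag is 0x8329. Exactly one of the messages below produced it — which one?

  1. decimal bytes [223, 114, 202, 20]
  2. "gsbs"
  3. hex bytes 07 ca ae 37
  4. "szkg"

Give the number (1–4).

3

Key hex bytes 86 df 4a 91 5f 37 8e 4e 06 cf 3d is 11 bytes > B = 7, so hash it first: H(key) = 00 c4, then zero-pad to 7 bytes: K' = 00 c4 00 00 00 00 00.
K' ⊕ ipad = 36 f2 36 36 36 36 36; K' ⊕ opad = 5c 98 5c 5c 5c 5c 5c.
m1: inner = H(36 f2 36 36 36 36 36 df 72 ca 14) = 5e 07; tag = H(5c 98 5c 5c 5c 5c 5c 5e 07) = 77ae
m2: inner = H(36 f2 36 36 36 36 36 67 73 62 73) = be 27; tag = H(5c 98 5c 5c 5c 5c 5c be 27) = 970e
m3: inner = H(36 f2 36 36 36 36 36 07 ca ae 37) = d9 13; tag = H(5c 98 5c 5c 5c 5c 5c d9 13) = 8329 ← matches
m4: inner = H(36 f2 36 36 36 36 36 73 7a 6b 67) = b9 3c; tag = H(5c 98 5c 5c 5c 5c 5c b9 3c) = ac09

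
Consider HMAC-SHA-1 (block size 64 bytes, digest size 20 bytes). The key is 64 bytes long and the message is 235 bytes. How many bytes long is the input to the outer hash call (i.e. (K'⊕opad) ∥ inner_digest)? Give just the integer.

84

Key is 64 ≤ 64 bytes, zero-padded: |K'| = 64.
Outer input = (K'⊕opad) ∥ H(inner) → 64 + 20 = 84 bytes.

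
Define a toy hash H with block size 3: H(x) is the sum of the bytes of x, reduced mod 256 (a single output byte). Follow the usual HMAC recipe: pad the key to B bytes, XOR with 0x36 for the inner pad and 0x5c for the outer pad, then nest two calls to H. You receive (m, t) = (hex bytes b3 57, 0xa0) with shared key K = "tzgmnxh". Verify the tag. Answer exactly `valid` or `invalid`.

Key "tzgmnxh" = 74 7a 67 6d 6e 78 68 is 7 bytes > B = 3, so hash it first: H(key) = 10, then zero-pad to 3 bytes: K' = 10 00 00.
K' ⊕ ipad = 26 36 36; K' ⊕ opad = 4c 5c 5c.
Inner hash: sum = 38+54+54+179+87 = 412; mod 256 = 156 → 9c.
Outer hash (recomputed tag): sum = 76+92+92+156 = 416; mod 256 = 160 → a0.
Recomputed tag = a0; claimed = a0 → match.

valid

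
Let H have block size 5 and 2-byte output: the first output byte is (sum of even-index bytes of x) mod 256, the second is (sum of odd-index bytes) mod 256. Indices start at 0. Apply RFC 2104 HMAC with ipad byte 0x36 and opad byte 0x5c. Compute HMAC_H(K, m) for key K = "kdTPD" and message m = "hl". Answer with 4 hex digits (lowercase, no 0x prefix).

77e1

Key "kdTPD" = 6b 64 54 50 44 is exactly B = 5 bytes: K' = 6b 64 54 50 44.
K' ⊕ ipad = 5d 52 62 66 72.  K' ⊕ opad = 37 38 08 0c 18.
Inner input = (K'⊕ipad) ∥ m = 5d 52 62 66 72 ∥ 68 6c.
Inner hash: even-index sum = 413 mod 256 = 157; odd-index sum = 288 mod 256 = 32 → 9d 20.
Outer input = (K'⊕opad) ∥ inner = 37 38 08 0c 18 ∥ 9d 20.
Outer hash (tag): even-index sum = 119 mod 256 = 119; odd-index sum = 225 mod 256 = 225 → 77 e1.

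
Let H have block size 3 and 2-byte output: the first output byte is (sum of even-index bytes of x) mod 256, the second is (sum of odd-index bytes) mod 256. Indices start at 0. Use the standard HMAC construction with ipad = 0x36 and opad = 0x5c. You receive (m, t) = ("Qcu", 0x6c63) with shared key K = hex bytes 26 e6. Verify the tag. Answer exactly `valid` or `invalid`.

Key hex bytes 26 e6 is 2 bytes ≤ B = 3; zero-pad to 3 bytes: K' = 26 e6 00.
K' ⊕ ipad = 10 d0 36; K' ⊕ opad = 7a ba 5c.
Inner hash: even-index sum = 169 mod 256 = 169; odd-index sum = 406 mod 256 = 150 → a9 96.
Outer hash (recomputed tag): even-index sum = 364 mod 256 = 108; odd-index sum = 355 mod 256 = 99 → 6c 63.
Recomputed tag = 6c63; claimed = 6c63 → match.

valid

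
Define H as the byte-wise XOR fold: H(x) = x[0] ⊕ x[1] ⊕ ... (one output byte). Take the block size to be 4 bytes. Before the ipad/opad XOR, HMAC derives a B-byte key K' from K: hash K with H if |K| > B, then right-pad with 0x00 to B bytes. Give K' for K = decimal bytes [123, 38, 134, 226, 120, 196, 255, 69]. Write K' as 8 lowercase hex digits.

3f000000

|K| = 8 > B = 4, so first hash the key.
H(K): XOR 7b⊕26⊕86⊕e2⊕78⊕c4⊕ff⊕45 = 3f.
Zero-pad H(K) = 3f to 4 bytes: K' = 3f 00 00 00.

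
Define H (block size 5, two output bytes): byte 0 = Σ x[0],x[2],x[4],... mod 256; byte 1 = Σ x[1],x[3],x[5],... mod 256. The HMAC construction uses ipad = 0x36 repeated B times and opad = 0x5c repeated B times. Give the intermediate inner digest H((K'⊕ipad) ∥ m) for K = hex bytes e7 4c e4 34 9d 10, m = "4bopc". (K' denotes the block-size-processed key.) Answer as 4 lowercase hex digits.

Key hex bytes e7 4c e4 34 9d 10 is 6 bytes > B = 5, so hash it first: H(key) = 68 90, then zero-pad to 5 bytes: K' = 68 90 00 00 00.
K' ⊕ ipad = 5e a6 36 36 36.
Inner input = 5e a6 36 36 36 ∥ 34 62 6f 70 63.
Inner hash: even-index sum = 412 mod 256 = 156; odd-index sum = 482 mod 256 = 226 → 9c e2.

9ce2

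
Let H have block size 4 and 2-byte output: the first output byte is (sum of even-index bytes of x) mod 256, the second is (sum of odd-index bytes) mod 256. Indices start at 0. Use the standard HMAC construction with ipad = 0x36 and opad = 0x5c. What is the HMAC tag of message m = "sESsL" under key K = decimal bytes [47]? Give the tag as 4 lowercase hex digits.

30dc

Key decimal bytes [47] = 2f is 1 byte ≤ B = 4; zero-pad to 4 bytes: K' = 2f 00 00 00.
K' ⊕ ipad = 19 36 36 36.  K' ⊕ opad = 73 5c 5c 5c.
Inner input = (K'⊕ipad) ∥ m = 19 36 36 36 ∥ 73 45 53 73 4c.
Inner hash: even-index sum = 353 mod 256 = 97; odd-index sum = 292 mod 256 = 36 → 61 24.
Outer input = (K'⊕opad) ∥ inner = 73 5c 5c 5c ∥ 61 24.
Outer hash (tag): even-index sum = 304 mod 256 = 48; odd-index sum = 220 mod 256 = 220 → 30 dc.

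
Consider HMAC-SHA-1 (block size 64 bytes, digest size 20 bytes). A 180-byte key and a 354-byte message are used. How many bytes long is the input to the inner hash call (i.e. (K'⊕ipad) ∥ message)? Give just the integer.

418

Key is 180 > 64 bytes, so it is hashed to 20 bytes then zero-padded to 64: |K'| = 64.
Inner input = (K'⊕ipad) ∥ m → 64 + 354 = 418 bytes.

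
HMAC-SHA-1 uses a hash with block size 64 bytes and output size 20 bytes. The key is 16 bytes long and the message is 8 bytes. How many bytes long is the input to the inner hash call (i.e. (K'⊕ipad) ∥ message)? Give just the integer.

Key is 16 ≤ 64 bytes, zero-padded: |K'| = 64.
Inner input = (K'⊕ipad) ∥ m → 64 + 8 = 72 bytes.

72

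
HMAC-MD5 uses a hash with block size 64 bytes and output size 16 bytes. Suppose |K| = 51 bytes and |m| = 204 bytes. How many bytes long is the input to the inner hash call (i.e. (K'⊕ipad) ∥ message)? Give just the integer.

268

Key is 51 ≤ 64 bytes, zero-padded: |K'| = 64.
Inner input = (K'⊕ipad) ∥ m → 64 + 204 = 268 bytes.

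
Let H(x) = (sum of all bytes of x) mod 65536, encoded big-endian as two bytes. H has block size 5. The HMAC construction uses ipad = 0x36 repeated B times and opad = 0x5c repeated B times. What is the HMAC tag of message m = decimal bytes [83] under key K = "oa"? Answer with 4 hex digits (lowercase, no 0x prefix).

022a

Key "oa" = 6f 61 is 2 bytes ≤ B = 5; zero-pad to 5 bytes: K' = 6f 61 00 00 00.
K' ⊕ ipad = 59 57 36 36 36.  K' ⊕ opad = 33 3d 5c 5c 5c.
Inner input = (K'⊕ipad) ∥ m = 59 57 36 36 36 ∥ 53.
Inner hash: sum = 89+87+54+54+54+83 = 421 → 01 a5.
Outer input = (K'⊕opad) ∥ inner = 33 3d 5c 5c 5c ∥ 01 a5.
Outer hash (tag): sum = 51+61+92+92+92+1+165 = 554 → 02 2a.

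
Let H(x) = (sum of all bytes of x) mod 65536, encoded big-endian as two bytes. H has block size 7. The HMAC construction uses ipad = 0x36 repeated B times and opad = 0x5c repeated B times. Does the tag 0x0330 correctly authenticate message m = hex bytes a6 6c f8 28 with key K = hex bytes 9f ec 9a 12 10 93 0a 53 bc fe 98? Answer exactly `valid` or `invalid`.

Key hex bytes 9f ec 9a 12 10 93 0a 53 bc fe 98 is 11 bytes > B = 7, so hash it first: H(key) = 05 89, then zero-pad to 7 bytes: K' = 05 89 00 00 00 00 00.
K' ⊕ ipad = 33 bf 36 36 36 36 36; K' ⊕ opad = 59 d5 5c 5c 5c 5c 5c.
Inner hash: sum = 51+191+54+54+54+54+54+166+108+248+40 = 1074 → 04 32.
Outer hash (recomputed tag): sum = 89+213+92+92+92+92+92+4+50 = 816 → 03 30.
Recomputed tag = 0330; claimed = 0330 → match.

valid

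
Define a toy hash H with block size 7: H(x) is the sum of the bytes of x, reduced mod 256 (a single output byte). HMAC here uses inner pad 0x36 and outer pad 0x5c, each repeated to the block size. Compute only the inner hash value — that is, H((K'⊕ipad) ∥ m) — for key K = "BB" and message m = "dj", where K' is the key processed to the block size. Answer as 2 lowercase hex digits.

c4

Key "BB" = 42 42 is 2 bytes ≤ B = 7; zero-pad to 7 bytes: K' = 42 42 00 00 00 00 00.
K' ⊕ ipad = 74 74 36 36 36 36 36.
Inner input = 74 74 36 36 36 36 36 ∥ 64 6a.
Inner hash: sum = 116+116+54+54+54+54+54+100+106 = 708; mod 256 = 196 → c4.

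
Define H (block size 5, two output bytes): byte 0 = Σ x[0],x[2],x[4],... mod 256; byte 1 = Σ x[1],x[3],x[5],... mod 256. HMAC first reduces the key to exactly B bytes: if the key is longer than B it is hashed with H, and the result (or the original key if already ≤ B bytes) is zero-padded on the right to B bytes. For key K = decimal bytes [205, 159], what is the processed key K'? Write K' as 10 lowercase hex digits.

Key decimal bytes [205, 159] = cd 9f is 2 bytes ≤ B = 5; zero-pad to 5 bytes: K' = cd 9f 00 00 00.

cd9f000000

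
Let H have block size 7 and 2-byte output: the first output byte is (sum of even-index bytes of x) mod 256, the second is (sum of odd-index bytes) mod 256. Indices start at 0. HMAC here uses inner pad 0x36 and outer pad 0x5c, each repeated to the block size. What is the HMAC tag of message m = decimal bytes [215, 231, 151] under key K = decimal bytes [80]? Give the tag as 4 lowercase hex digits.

Key decimal bytes [80] = 50 is 1 byte ≤ B = 7; zero-pad to 7 bytes: K' = 50 00 00 00 00 00 00.
K' ⊕ ipad = 66 36 36 36 36 36 36.  K' ⊕ opad = 0c 5c 5c 5c 5c 5c 5c.
Inner input = (K'⊕ipad) ∥ m = 66 36 36 36 36 36 36 ∥ d7 e7 97.
Inner hash: even-index sum = 495 mod 256 = 239; odd-index sum = 528 mod 256 = 16 → ef 10.
Outer input = (K'⊕opad) ∥ inner = 0c 5c 5c 5c 5c 5c 5c ∥ ef 10.
Outer hash (tag): even-index sum = 304 mod 256 = 48; odd-index sum = 515 mod 256 = 3 → 30 03.

3003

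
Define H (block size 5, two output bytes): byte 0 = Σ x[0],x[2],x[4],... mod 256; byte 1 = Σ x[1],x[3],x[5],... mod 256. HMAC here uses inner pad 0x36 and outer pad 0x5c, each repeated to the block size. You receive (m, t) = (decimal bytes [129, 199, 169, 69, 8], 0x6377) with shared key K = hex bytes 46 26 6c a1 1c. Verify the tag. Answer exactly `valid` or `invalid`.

Key hex bytes 46 26 6c a1 1c is exactly B = 5 bytes: K' = 46 26 6c a1 1c.
K' ⊕ ipad = 70 10 5a 97 2a; K' ⊕ opad = 1a 7a 30 fd 40.
Inner hash: even-index sum = 512 mod 256 = 0; odd-index sum = 473 mod 256 = 217 → 00 d9.
Outer hash (recomputed tag): even-index sum = 355 mod 256 = 99; odd-index sum = 375 mod 256 = 119 → 63 77.
Recomputed tag = 6377; claimed = 6377 → match.

valid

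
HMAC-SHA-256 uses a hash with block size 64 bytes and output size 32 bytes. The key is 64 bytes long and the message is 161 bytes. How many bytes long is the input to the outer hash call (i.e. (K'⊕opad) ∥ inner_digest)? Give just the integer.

Key is 64 ≤ 64 bytes, zero-padded: |K'| = 64.
Outer input = (K'⊕opad) ∥ H(inner) → 64 + 32 = 96 bytes.

96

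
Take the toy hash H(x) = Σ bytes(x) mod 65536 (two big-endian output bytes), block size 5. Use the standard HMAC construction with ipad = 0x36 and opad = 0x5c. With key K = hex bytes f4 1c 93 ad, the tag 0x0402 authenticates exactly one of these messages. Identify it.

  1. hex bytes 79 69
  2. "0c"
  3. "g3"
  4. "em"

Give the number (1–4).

3

Key hex bytes f4 1c 93 ad is 4 bytes ≤ B = 5; zero-pad to 5 bytes: K' = f4 1c 93 ad 00.
K' ⊕ ipad = c2 2a a5 9b 36; K' ⊕ opad = a8 40 cf f1 5c.
m1: inner = H(c2 2a a5 9b 36 79 69) = 03 44; tag = H(a8 40 cf f1 5c 03 44) = 034b
m2: inner = H(c2 2a a5 9b 36 30 63) = 02 f5; tag = H(a8 40 cf f1 5c 02 f5) = 03fb
m3: inner = H(c2 2a a5 9b 36 67 33) = 02 fc; tag = H(a8 40 cf f1 5c 02 fc) = 0402 ← matches
m4: inner = H(c2 2a a5 9b 36 65 6d) = 03 34; tag = H(a8 40 cf f1 5c 03 34) = 033b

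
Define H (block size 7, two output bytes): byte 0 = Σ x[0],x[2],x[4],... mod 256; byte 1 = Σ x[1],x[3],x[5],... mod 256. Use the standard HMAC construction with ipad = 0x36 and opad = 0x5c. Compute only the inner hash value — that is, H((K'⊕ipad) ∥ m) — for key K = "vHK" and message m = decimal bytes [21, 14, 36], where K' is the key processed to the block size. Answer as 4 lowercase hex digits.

Key "vHK" = 76 48 4b is 3 bytes ≤ B = 7; zero-pad to 7 bytes: K' = 76 48 4b 00 00 00 00.
K' ⊕ ipad = 40 7e 7d 36 36 36 36.
Inner input = 40 7e 7d 36 36 36 36 ∥ 15 0e 24.
Inner hash: even-index sum = 311 mod 256 = 55; odd-index sum = 291 mod 256 = 35 → 37 23.

3723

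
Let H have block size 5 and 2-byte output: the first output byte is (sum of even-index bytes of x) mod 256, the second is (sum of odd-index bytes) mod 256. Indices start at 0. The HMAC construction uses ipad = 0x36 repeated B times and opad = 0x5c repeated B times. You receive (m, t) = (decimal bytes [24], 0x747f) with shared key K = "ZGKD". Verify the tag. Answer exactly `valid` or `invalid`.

Key "ZGKD" = 5a 47 4b 44 is 4 bytes ≤ B = 5; zero-pad to 5 bytes: K' = 5a 47 4b 44 00.
K' ⊕ ipad = 6c 71 7d 72 36; K' ⊕ opad = 06 1b 17 18 5c.
Inner hash: even-index sum = 287 mod 256 = 31; odd-index sum = 251 mod 256 = 251 → 1f fb.
Outer hash (recomputed tag): even-index sum = 372 mod 256 = 116; odd-index sum = 82 mod 256 = 82 → 74 52.
Recomputed tag = 7452; claimed = 747f → mismatch.

invalid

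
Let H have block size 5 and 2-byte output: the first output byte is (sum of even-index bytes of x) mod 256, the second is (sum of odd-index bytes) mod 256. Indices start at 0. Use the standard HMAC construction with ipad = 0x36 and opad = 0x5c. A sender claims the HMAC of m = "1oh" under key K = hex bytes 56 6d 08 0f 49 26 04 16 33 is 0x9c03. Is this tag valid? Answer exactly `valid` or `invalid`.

invalid

Key hex bytes 56 6d 08 0f 49 26 04 16 33 is 9 bytes > B = 5, so hash it first: H(key) = de b8, then zero-pad to 5 bytes: K' = de b8 00 00 00.
K' ⊕ ipad = e8 8e 36 36 36; K' ⊕ opad = 82 e4 5c 5c 5c.
Inner hash: even-index sum = 451 mod 256 = 195; odd-index sum = 349 mod 256 = 93 → c3 5d.
Outer hash (recomputed tag): even-index sum = 407 mod 256 = 151; odd-index sum = 515 mod 256 = 3 → 97 03.
Recomputed tag = 9703; claimed = 9c03 → mismatch.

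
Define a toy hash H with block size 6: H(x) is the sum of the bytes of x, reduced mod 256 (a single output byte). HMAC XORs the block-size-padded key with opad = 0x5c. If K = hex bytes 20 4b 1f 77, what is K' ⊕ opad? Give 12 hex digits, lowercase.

7c17432b5c5c

Key hex bytes 20 4b 1f 77 is 4 bytes ≤ B = 6; zero-pad to 6 bytes: K' = 20 4b 1f 77 00 00.
XOR each byte with 0x5c: 20⊕5c=7c, 4b⊕5c=17, 1f⊕5c=43, 77⊕5c=2b, 00⊕5c=5c, 00⊕5c=5c.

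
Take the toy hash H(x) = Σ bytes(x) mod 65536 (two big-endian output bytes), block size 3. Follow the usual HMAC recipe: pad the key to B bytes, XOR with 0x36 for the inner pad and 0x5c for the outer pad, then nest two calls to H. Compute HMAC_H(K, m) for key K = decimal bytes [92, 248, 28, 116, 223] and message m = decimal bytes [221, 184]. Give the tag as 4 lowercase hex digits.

Key decimal bytes [92, 248, 28, 116, 223] = 5c f8 1c 74 df is 5 bytes > B = 3, so hash it first: H(key) = 02 c3, then zero-pad to 3 bytes: K' = 02 c3 00.
K' ⊕ ipad = 34 f5 36.  K' ⊕ opad = 5e 9f 5c.
Inner input = (K'⊕ipad) ∥ m = 34 f5 36 ∥ dd b8.
Inner hash: sum = 52+245+54+221+184 = 756 → 02 f4.
Outer input = (K'⊕opad) ∥ inner = 5e 9f 5c ∥ 02 f4.
Outer hash (tag): sum = 94+159+92+2+244 = 591 → 02 4f.

024f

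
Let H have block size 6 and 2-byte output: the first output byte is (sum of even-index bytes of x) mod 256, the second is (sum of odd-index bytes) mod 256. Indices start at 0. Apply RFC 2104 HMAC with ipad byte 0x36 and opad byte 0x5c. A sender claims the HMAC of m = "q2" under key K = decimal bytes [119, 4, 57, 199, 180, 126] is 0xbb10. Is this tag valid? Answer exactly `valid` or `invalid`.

invalid

Key decimal bytes [119, 4, 57, 199, 180, 126] = 77 04 39 c7 b4 7e is exactly B = 6 bytes: K' = 77 04 39 c7 b4 7e.
K' ⊕ ipad = 41 32 0f f1 82 48; K' ⊕ opad = 2b 58 65 9b e8 22.
Inner hash: even-index sum = 323 mod 256 = 67; odd-index sum = 413 mod 256 = 157 → 43 9d.
Outer hash (recomputed tag): even-index sum = 443 mod 256 = 187; odd-index sum = 434 mod 256 = 178 → bb b2.
Recomputed tag = bbb2; claimed = bb10 → mismatch.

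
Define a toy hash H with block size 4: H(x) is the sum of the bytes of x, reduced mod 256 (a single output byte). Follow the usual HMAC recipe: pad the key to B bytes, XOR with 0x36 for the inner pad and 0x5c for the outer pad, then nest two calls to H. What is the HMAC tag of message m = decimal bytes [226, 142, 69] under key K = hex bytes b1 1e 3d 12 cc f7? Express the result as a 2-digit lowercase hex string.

ff

Key hex bytes b1 1e 3d 12 cc f7 is 6 bytes > B = 4, so hash it first: H(key) = e1, then zero-pad to 4 bytes: K' = e1 00 00 00.
K' ⊕ ipad = d7 36 36 36.  K' ⊕ opad = bd 5c 5c 5c.
Inner input = (K'⊕ipad) ∥ m = d7 36 36 36 ∥ e2 8e 45.
Inner hash: sum = 215+54+54+54+226+142+69 = 814; mod 256 = 46 → 2e.
Outer input = (K'⊕opad) ∥ inner = bd 5c 5c 5c ∥ 2e.
Outer hash (tag): sum = 189+92+92+92+46 = 511; mod 256 = 255 → ff.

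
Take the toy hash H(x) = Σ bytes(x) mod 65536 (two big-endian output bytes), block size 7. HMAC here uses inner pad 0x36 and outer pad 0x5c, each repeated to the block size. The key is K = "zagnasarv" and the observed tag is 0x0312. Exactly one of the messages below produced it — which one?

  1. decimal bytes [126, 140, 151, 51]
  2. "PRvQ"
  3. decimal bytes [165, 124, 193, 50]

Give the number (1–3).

Key "zagnasarv" = 7a 61 67 6e 61 73 61 72 76 is 9 bytes > B = 7, so hash it first: H(key) = 03 cd, then zero-pad to 7 bytes: K' = 03 cd 00 00 00 00 00.
K' ⊕ ipad = 35 fb 36 36 36 36 36; K' ⊕ opad = 5f 91 5c 5c 5c 5c 5c.
m1: inner = H(35 fb 36 36 36 36 36 7e 8c 97 33) = 04 12; tag = H(5f 91 5c 5c 5c 5c 5c 04 12) = 02d2
m2: inner = H(35 fb 36 36 36 36 36 50 52 76 51) = 03 a7; tag = H(5f 91 5c 5c 5c 5c 5c 03 a7) = 0366
m3: inner = H(35 fb 36 36 36 36 36 a5 7c c1 32) = 04 52; tag = H(5f 91 5c 5c 5c 5c 5c 04 52) = 0312 ← matches

3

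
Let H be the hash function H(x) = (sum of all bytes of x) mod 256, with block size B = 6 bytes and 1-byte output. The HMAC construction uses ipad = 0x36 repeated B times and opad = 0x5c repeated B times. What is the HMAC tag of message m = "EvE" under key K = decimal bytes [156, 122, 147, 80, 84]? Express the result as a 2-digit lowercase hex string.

Key decimal bytes [156, 122, 147, 80, 84] = 9c 7a 93 50 54 is 5 bytes ≤ B = 6; zero-pad to 6 bytes: K' = 9c 7a 93 50 54 00.
K' ⊕ ipad = aa 4c a5 66 62 36.  K' ⊕ opad = c0 26 cf 0c 08 5c.
Inner input = (K'⊕ipad) ∥ m = aa 4c a5 66 62 36 ∥ 45 76 45.
Inner hash: sum = 170+76+165+102+98+54+69+118+69 = 921; mod 256 = 153 → 99.
Outer input = (K'⊕opad) ∥ inner = c0 26 cf 0c 08 5c ∥ 99.
Outer hash (tag): sum = 192+38+207+12+8+92+153 = 702; mod 256 = 190 → be.

be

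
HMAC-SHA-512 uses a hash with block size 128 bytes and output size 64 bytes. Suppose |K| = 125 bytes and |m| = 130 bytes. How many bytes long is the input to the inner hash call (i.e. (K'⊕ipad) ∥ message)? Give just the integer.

258

Key is 125 ≤ 128 bytes, zero-padded: |K'| = 128.
Inner input = (K'⊕ipad) ∥ m → 128 + 130 = 258 bytes.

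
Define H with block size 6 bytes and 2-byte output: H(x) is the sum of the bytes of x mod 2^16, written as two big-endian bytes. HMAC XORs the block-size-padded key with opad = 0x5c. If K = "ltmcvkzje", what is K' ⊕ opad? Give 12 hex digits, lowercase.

Key "ltmcvkzje" = 6c 74 6d 63 76 6b 7a 6a 65 is 9 bytes > B = 6, so hash it first: H(key) = 03 da, then zero-pad to 6 bytes: K' = 03 da 00 00 00 00.
XOR each byte with 0x5c: 03⊕5c=5f, da⊕5c=86, 00⊕5c=5c, 00⊕5c=5c, 00⊕5c=5c, 00⊕5c=5c.

5f865c5c5c5c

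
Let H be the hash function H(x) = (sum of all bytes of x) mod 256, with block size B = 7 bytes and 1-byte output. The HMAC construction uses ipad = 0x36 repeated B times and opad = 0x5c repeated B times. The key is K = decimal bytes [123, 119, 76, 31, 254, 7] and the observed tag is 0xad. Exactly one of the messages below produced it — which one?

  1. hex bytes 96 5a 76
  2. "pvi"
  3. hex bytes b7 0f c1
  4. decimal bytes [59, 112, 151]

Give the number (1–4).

Key decimal bytes [123, 119, 76, 31, 254, 7] = 7b 77 4c 1f fe 07 is 6 bytes ≤ B = 7; zero-pad to 7 bytes: K' = 7b 77 4c 1f fe 07 00.
K' ⊕ ipad = 4d 41 7a 29 c8 31 36; K' ⊕ opad = 27 2b 10 43 a2 5b 5c.
m1: inner = H(4d 41 7a 29 c8 31 36 96 5a 76) = c6; tag = H(27 2b 10 43 a2 5b 5c c6) = c4
m2: inner = H(4d 41 7a 29 c8 31 36 70 76 69) = af; tag = H(27 2b 10 43 a2 5b 5c af) = ad ← matches
m3: inner = H(4d 41 7a 29 c8 31 36 b7 0f c1) = e7; tag = H(27 2b 10 43 a2 5b 5c e7) = e5
m4: inner = H(4d 41 7a 29 c8 31 36 3b 70 97) = a2; tag = H(27 2b 10 43 a2 5b 5c a2) = a0

2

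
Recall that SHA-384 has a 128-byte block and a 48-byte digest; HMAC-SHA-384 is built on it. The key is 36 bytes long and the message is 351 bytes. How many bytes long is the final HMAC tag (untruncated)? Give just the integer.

48

The tag is one SHA-384 digest: 48 bytes.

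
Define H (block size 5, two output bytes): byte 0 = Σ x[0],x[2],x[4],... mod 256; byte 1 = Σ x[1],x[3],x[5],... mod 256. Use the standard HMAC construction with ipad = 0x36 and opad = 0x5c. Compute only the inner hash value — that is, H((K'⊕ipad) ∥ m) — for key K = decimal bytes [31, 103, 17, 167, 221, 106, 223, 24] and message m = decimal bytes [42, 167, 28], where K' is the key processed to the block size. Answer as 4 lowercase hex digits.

Key decimal bytes [31, 103, 17, 167, 221, 106, 223, 24] = 1f 67 11 a7 dd 6a df 18 is 8 bytes > B = 5, so hash it first: H(key) = ec 90, then zero-pad to 5 bytes: K' = ec 90 00 00 00.
K' ⊕ ipad = da a6 36 36 36.
Inner input = da a6 36 36 36 ∥ 2a a7 1c.
Inner hash: even-index sum = 493 mod 256 = 237; odd-index sum = 290 mod 256 = 34 → ed 22.

ed22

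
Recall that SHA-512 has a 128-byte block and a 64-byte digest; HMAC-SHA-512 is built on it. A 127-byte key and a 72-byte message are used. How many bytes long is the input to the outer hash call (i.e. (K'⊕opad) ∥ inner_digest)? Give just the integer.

Key is 127 ≤ 128 bytes, zero-padded: |K'| = 128.
Outer input = (K'⊕opad) ∥ H(inner) → 128 + 64 = 192 bytes.

192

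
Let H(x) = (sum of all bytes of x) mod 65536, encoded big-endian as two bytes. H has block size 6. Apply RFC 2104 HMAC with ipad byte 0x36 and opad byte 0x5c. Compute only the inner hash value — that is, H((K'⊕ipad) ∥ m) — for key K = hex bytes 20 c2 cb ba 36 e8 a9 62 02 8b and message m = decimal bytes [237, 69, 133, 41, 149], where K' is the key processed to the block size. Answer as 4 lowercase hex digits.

Key hex bytes 20 c2 cb ba 36 e8 a9 62 02 8b is 10 bytes > B = 6, so hash it first: H(key) = 05 1d, then zero-pad to 6 bytes: K' = 05 1d 00 00 00 00.
K' ⊕ ipad = 33 2b 36 36 36 36.
Inner input = 33 2b 36 36 36 36 ∥ ed 45 85 29 95.
Inner hash: sum = 51+43+54+54+54+54+237+69+133+41+149 = 939 → 03 ab.

03ab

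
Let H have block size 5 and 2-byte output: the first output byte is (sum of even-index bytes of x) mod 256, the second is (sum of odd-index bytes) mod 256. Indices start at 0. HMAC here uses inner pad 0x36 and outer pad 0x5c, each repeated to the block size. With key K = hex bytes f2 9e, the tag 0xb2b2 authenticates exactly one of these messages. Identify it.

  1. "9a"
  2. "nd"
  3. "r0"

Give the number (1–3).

2

Key hex bytes f2 9e is 2 bytes ≤ B = 5; zero-pad to 5 bytes: K' = f2 9e 00 00 00.
K' ⊕ ipad = c4 a8 36 36 36; K' ⊕ opad = ae c2 5c 5c 5c.
m1: inner = H(c4 a8 36 36 36 39 61) = 91 17; tag = H(ae c2 5c 5c 5c 91 17) = 7daf
m2: inner = H(c4 a8 36 36 36 6e 64) = 94 4c; tag = H(ae c2 5c 5c 5c 94 4c) = b2b2 ← matches
m3: inner = H(c4 a8 36 36 36 72 30) = 60 50; tag = H(ae c2 5c 5c 5c 60 50) = b67e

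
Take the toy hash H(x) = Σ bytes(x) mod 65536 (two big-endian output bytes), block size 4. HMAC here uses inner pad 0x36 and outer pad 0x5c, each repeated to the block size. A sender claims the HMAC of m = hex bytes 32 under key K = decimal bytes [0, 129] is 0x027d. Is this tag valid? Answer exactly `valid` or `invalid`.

Key decimal bytes [0, 129] = 00 81 is 2 bytes ≤ B = 4; zero-pad to 4 bytes: K' = 00 81 00 00.
K' ⊕ ipad = 36 b7 36 36; K' ⊕ opad = 5c dd 5c 5c.
Inner hash: sum = 54+183+54+54+50 = 395 → 01 8b.
Outer hash (recomputed tag): sum = 92+221+92+92+1+139 = 637 → 02 7d.
Recomputed tag = 027d; claimed = 027d → match.

valid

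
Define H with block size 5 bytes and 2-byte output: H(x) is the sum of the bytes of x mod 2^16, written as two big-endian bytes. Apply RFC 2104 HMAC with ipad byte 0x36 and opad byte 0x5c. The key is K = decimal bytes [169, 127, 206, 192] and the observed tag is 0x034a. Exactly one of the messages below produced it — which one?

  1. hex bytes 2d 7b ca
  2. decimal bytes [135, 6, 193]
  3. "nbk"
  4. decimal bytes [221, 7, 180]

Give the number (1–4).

Key decimal bytes [169, 127, 206, 192] = a9 7f ce c0 is 4 bytes ≤ B = 5; zero-pad to 5 bytes: K' = a9 7f ce c0 00.
K' ⊕ ipad = 9f 49 f8 f6 36; K' ⊕ opad = f5 23 92 9c 5c.
m1: inner = H(9f 49 f8 f6 36 2d 7b ca) = 04 7e; tag = H(f5 23 92 9c 5c 04 7e) = 0324
m2: inner = H(9f 49 f8 f6 36 87 06 c1) = 04 5a; tag = H(f5 23 92 9c 5c 04 5a) = 0300
m3: inner = H(9f 49 f8 f6 36 6e 62 6b) = 04 47; tag = H(f5 23 92 9c 5c 04 47) = 02ed
m4: inner = H(9f 49 f8 f6 36 dd 07 b4) = 04 a4; tag = H(f5 23 92 9c 5c 04 a4) = 034a ← matches

4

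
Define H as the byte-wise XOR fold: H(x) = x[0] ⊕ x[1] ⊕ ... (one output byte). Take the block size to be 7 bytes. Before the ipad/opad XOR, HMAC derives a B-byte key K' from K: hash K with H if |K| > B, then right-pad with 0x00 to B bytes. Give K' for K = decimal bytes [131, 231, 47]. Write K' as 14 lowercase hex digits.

83e72f00000000

Key decimal bytes [131, 231, 47] = 83 e7 2f is 3 bytes ≤ B = 7; zero-pad to 7 bytes: K' = 83 e7 2f 00 00 00 00.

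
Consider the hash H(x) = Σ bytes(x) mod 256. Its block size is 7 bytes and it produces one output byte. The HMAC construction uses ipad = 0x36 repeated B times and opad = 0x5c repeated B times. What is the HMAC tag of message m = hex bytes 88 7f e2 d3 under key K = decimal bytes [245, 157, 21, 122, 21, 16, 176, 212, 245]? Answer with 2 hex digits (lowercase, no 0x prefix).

Key decimal bytes [245, 157, 21, 122, 21, 16, 176, 212, 245] = f5 9d 15 7a 15 10 b0 d4 f5 is 9 bytes > B = 7, so hash it first: H(key) = bf, then zero-pad to 7 bytes: K' = bf 00 00 00 00 00 00.
K' ⊕ ipad = 89 36 36 36 36 36 36.  K' ⊕ opad = e3 5c 5c 5c 5c 5c 5c.
Inner input = (K'⊕ipad) ∥ m = 89 36 36 36 36 36 36 ∥ 88 7f e2 d3.
Inner hash: sum = 137+54+54+54+54+54+54+136+127+226+211 = 1161; mod 256 = 137 → 89.
Outer input = (K'⊕opad) ∥ inner = e3 5c 5c 5c 5c 5c 5c ∥ 89.
Outer hash (tag): sum = 227+92+92+92+92+92+92+137 = 916; mod 256 = 148 → 94.

94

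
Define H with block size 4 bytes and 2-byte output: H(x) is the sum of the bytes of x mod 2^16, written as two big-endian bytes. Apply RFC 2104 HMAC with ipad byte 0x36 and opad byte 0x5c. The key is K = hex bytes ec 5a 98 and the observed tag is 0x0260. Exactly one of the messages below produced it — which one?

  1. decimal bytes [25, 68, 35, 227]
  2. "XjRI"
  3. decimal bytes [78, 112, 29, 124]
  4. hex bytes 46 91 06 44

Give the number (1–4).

Key hex bytes ec 5a 98 is 3 bytes ≤ B = 4; zero-pad to 4 bytes: K' = ec 5a 98 00.
K' ⊕ ipad = da 6c ae 36; K' ⊕ opad = b0 06 c4 5c.
m1: inner = H(da 6c ae 36 19 44 23 e3) = 03 8d; tag = H(b0 06 c4 5c 03 8d) = 0266
m2: inner = H(da 6c ae 36 58 6a 52 49) = 03 87; tag = H(b0 06 c4 5c 03 87) = 0260 ← matches
m3: inner = H(da 6c ae 36 4e 70 1d 7c) = 03 81; tag = H(b0 06 c4 5c 03 81) = 025a
m4: inner = H(da 6c ae 36 46 91 06 44) = 03 4b; tag = H(b0 06 c4 5c 03 4b) = 0224

2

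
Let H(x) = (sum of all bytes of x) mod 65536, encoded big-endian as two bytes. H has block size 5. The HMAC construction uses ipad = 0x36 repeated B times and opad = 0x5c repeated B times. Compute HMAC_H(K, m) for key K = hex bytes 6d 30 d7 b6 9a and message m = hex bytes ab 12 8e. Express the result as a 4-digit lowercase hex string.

Key hex bytes 6d 30 d7 b6 9a is exactly B = 5 bytes: K' = 6d 30 d7 b6 9a.
K' ⊕ ipad = 5b 06 e1 80 ac.  K' ⊕ opad = 31 6c 8b ea c6.
Inner input = (K'⊕ipad) ∥ m = 5b 06 e1 80 ac ∥ ab 12 8e.
Inner hash: sum = 91+6+225+128+172+171+18+142 = 953 → 03 b9.
Outer input = (K'⊕opad) ∥ inner = 31 6c 8b ea c6 ∥ 03 b9.
Outer hash (tag): sum = 49+108+139+234+198+3+185 = 916 → 03 94.

0394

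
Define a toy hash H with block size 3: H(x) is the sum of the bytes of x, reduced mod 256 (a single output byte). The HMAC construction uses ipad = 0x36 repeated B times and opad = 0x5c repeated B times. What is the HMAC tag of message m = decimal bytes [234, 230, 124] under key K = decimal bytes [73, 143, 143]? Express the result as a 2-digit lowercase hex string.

Key decimal bytes [73, 143, 143] = 49 8f 8f is exactly B = 3 bytes: K' = 49 8f 8f.
K' ⊕ ipad = 7f b9 b9.  K' ⊕ opad = 15 d3 d3.
Inner input = (K'⊕ipad) ∥ m = 7f b9 b9 ∥ ea e6 7c.
Inner hash: sum = 127+185+185+234+230+124 = 1085; mod 256 = 61 → 3d.
Outer input = (K'⊕opad) ∥ inner = 15 d3 d3 ∥ 3d.
Outer hash (tag): sum = 21+211+211+61 = 504; mod 256 = 248 → f8.

f8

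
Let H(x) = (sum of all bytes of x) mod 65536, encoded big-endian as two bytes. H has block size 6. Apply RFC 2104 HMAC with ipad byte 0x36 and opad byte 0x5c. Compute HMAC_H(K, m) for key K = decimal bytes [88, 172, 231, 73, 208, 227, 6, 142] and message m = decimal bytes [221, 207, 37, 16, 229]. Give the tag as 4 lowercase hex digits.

0210

Key decimal bytes [88, 172, 231, 73, 208, 227, 6, 142] = 58 ac e7 49 d0 e3 06 8e is 8 bytes > B = 6, so hash it first: H(key) = 04 7b, then zero-pad to 6 bytes: K' = 04 7b 00 00 00 00.
K' ⊕ ipad = 32 4d 36 36 36 36.  K' ⊕ opad = 58 27 5c 5c 5c 5c.
Inner input = (K'⊕ipad) ∥ m = 32 4d 36 36 36 36 ∥ dd cf 25 10 e5.
Inner hash: sum = 50+77+54+54+54+54+221+207+37+16+229 = 1053 → 04 1d.
Outer input = (K'⊕opad) ∥ inner = 58 27 5c 5c 5c 5c ∥ 04 1d.
Outer hash (tag): sum = 88+39+92+92+92+92+4+29 = 528 → 02 10.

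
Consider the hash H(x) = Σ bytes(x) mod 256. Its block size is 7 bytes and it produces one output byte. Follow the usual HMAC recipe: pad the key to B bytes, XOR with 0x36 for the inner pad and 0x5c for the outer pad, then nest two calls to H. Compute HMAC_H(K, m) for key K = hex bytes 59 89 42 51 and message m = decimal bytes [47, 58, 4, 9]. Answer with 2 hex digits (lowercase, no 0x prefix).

3a

Key hex bytes 59 89 42 51 is 4 bytes ≤ B = 7; zero-pad to 7 bytes: K' = 59 89 42 51 00 00 00.
K' ⊕ ipad = 6f bf 74 67 36 36 36.  K' ⊕ opad = 05 d5 1e 0d 5c 5c 5c.
Inner input = (K'⊕ipad) ∥ m = 6f bf 74 67 36 36 36 ∥ 2f 3a 04 09.
Inner hash: sum = 111+191+116+103+54+54+54+47+58+4+9 = 801; mod 256 = 33 → 21.
Outer input = (K'⊕opad) ∥ inner = 05 d5 1e 0d 5c 5c 5c ∥ 21.
Outer hash (tag): sum = 5+213+30+13+92+92+92+33 = 570; mod 256 = 58 → 3a.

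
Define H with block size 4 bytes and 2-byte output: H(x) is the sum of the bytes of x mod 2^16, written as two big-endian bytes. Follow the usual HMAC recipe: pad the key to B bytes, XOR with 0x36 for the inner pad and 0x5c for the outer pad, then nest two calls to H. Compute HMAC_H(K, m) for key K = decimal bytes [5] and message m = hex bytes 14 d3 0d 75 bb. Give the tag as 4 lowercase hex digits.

0268

Key decimal bytes [5] = 05 is 1 byte ≤ B = 4; zero-pad to 4 bytes: K' = 05 00 00 00.
K' ⊕ ipad = 33 36 36 36.  K' ⊕ opad = 59 5c 5c 5c.
Inner input = (K'⊕ipad) ∥ m = 33 36 36 36 ∥ 14 d3 0d 75 bb.
Inner hash: sum = 51+54+54+54+20+211+13+117+187 = 761 → 02 f9.
Outer input = (K'⊕opad) ∥ inner = 59 5c 5c 5c ∥ 02 f9.
Outer hash (tag): sum = 89+92+92+92+2+249 = 616 → 02 68.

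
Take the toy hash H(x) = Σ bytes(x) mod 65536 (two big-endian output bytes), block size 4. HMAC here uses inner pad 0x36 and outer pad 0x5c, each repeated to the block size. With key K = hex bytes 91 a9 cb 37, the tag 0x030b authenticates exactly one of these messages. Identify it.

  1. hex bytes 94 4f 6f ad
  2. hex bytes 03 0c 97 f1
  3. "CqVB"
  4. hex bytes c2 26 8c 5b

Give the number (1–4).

Key hex bytes 91 a9 cb 37 is exactly B = 4 bytes: K' = 91 a9 cb 37.
K' ⊕ ipad = a7 9f fd 01; K' ⊕ opad = cd f5 97 6b.
m1: inner = H(a7 9f fd 01 94 4f 6f ad) = 04 43; tag = H(cd f5 97 6b 04 43) = 030b ← matches
m2: inner = H(a7 9f fd 01 03 0c 97 f1) = 03 db; tag = H(cd f5 97 6b 03 db) = 03a2
m3: inner = H(a7 9f fd 01 43 71 56 42) = 03 90; tag = H(cd f5 97 6b 03 90) = 0357
m4: inner = H(a7 9f fd 01 c2 26 8c 5b) = 04 13; tag = H(cd f5 97 6b 04 13) = 02db

1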